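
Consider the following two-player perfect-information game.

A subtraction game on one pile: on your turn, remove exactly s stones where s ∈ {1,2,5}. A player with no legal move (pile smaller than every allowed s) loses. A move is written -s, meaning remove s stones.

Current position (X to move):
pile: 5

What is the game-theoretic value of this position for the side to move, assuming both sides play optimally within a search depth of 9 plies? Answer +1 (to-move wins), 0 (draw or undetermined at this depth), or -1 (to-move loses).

[5] X move#1: -1:-1/4, -2:+1/3*, -5:+1/0
[3] O move#2: -1:-1/2*, -2:-1/1
[2] X move#3: -1:-1/1, -2:+1/0*
[0] end (terminal -1, O#4); searched 5 to 9

value(5, X) = +1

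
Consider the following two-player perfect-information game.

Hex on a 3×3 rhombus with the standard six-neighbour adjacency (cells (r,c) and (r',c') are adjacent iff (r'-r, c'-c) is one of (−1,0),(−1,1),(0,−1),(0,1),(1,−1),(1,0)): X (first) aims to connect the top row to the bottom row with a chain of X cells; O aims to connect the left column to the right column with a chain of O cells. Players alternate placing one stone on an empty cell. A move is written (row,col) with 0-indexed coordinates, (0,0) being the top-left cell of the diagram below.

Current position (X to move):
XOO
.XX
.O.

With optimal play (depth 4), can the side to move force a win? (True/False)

ply 1, X at XOO/.XX/.O. | (1,0)=+1→XOO/XXX/.O.*; (2,0)=-1→XOO/.XX/XO.; (2,2)=-1→XOO/.XX/.OX
ply 2, O at XOO/XXX/.O. | (2,0)=-1→XOO/XXX/OO.*; (2,2)=-1→XOO/XXX/.OO
ply 3, X at XOO/XXX/OO. | (2,2)=+1→XOO/XXX/OOX*
ply 4: XOO/XXX/OOX is terminal -1 (O); from XOO/.XX/.O. depth 4

X winning at [XOO/.XX/.O.]: True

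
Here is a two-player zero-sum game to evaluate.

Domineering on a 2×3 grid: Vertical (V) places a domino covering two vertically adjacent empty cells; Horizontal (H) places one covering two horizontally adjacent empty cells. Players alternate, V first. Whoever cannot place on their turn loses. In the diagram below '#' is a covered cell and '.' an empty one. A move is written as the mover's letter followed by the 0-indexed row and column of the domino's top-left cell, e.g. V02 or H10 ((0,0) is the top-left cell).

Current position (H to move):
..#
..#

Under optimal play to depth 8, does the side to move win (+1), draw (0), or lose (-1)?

p1 H@[..#/..#]: H00[###/..#]+1* H10[..#/###]+1
p2 V@[###/..#] terminal -1; root [..#/..#] d8

value(..#/..#, H) = +1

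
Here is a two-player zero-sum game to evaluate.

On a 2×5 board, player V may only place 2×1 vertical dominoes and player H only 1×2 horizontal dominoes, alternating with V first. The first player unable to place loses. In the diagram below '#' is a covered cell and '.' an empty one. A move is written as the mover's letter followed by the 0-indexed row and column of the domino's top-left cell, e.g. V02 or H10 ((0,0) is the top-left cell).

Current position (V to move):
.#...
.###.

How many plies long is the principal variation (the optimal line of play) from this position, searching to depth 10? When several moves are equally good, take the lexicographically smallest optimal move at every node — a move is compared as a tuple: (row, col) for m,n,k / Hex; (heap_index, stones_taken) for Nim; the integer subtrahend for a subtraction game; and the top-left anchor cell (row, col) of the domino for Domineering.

PV length from [.#.../.###.]: 3 plies

[.#.../.###.] V move#1: V00:-1/##.../####., V04:+1/.#..#/.####*
[.#..#/.####] H move#2: H02:-1/.####/.####*
[.####/.####] V move#3: V00:+1/#####/#####*
[#####/#####] end (terminal -1, H#4); searched .#.../.###. to 10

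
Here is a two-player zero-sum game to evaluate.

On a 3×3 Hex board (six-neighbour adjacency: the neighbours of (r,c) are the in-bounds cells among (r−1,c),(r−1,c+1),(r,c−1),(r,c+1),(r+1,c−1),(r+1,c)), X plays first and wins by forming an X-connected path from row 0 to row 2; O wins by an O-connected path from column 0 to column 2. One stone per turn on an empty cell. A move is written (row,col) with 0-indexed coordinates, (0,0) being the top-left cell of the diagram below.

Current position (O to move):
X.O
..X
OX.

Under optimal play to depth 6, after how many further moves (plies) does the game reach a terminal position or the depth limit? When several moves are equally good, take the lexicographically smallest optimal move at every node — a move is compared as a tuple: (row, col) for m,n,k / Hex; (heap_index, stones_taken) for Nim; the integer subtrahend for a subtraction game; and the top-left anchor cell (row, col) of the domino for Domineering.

PV length from [X.O/..X/OX.]: 3 plies

ply 1, O at X.O/..X/OX. | (0,1)=+1→XOO/..X/OX.*; (1,0)=+1→X.O/O.X/OX.; (1,1)=+1→X.O/.OX/OX.; (2,2)=-1→X.O/..X/OXO
ply 2, X at XOO/..X/OX. | (1,0)=-1→XOO/X.X/OX.*; (1,1)=-1→XOO/.XX/OX.; (2,2)=-1→XOO/..X/OXX
ply 3, O at XOO/X.X/OX. | (1,1)=+1→XOO/XOX/OX.*; (2,2)=-1→XOO/X.X/OXO
ply 4: XOO/XOX/OX. is terminal -1 (X); from X.O/..X/OX. depth 6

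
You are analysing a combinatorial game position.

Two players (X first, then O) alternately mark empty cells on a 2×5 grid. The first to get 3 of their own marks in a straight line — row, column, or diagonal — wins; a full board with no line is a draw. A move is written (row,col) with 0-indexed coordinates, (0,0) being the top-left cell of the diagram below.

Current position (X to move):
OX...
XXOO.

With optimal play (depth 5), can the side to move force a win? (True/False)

ply 1, X at OX.../XXOO. | (0,2)=-1→OXX../XXOO.; (0,3)=-1→OX.X./XXOO.; (0,4)=-1→OX..X/XXOO.; (1,4)=+0→OX.../XXOOX*
ply 2, O at OX.../XXOOX | (0,2)=+0→OXO../XXOOX*; (0,3)=+0→OX.O./XXOOX; (0,4)=+0→OX..O/XXOOX
ply 3, X at OXO../XXOOX | (0,3)=+0→OXOX./XXOOX*; (0,4)=+0→OXO.X/XXOOX
ply 4, O at OXOX./XXOOX | (0,4)=+0→OXOXO/XXOOX*
ply 5: OXOXO/XXOOX is terminal +0 (X); from OX.../XXOO. depth 5

X winning at [OX.../XXOO.]: False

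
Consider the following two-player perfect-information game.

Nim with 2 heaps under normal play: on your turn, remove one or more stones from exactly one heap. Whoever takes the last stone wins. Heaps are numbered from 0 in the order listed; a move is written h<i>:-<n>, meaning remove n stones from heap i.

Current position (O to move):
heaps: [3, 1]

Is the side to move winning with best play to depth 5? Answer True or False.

O winning at [(3,1)]: True

ply 1, O at (3,1) | h0:-1=-1→(2,1); h0:-2=+1→(1,1)*; h0:-3=-1→(0,1); h1:-1=-1→(3,0)
ply 2, X at (1,1) | h0:-1=-1→(0,1)*; h1:-1=-1→(1,0)
ply 3, O at (0,1) | h1:-1=+1→(0,0)*
ply 4: (0,0) is terminal -1 (X); from (3,1) depth 5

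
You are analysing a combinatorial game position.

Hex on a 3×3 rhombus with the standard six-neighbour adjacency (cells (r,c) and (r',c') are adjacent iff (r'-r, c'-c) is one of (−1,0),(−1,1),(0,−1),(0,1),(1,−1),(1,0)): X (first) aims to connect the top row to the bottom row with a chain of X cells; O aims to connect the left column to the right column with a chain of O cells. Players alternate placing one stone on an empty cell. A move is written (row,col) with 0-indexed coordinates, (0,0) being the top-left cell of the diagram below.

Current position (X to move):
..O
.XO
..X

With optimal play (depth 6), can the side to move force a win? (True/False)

[..O/.XO/..X] X move#1: (0,0):+1/X.O/.XO/..X*, (0,1):+1/.XO/.XO/..X, (1,0):+1/..O/XXO/..X, (2,0):-1/..O/.XO/X.X, (2,1):-1/..O/.XO/.XX
[X.O/.XO/..X] O move#2: (0,1):-1/XOO/.XO/..X*, (1,0):-1/X.O/OXO/..X, (2,0):-1/X.O/.XO/O.X, (2,1):-1/X.O/.XO/.OX
[XOO/.XO/..X] X move#3: (1,0):+1/XOO/XXO/..X*, (2,0):-1/XOO/.XO/X.X, (2,1):-1/XOO/.XO/.XX
[XOO/XXO/..X] O move#4: (2,0):-1/XOO/XXO/O.X*, (2,1):-1/XOO/XXO/.OX
[XOO/XXO/O.X] X move#5: (2,1):+1/XOO/XXO/OXX*
[XOO/XXO/OXX] end (terminal -1, O#6); searched ..O/.XO/..X to 6

X winning at [..O/.XO/..X]: True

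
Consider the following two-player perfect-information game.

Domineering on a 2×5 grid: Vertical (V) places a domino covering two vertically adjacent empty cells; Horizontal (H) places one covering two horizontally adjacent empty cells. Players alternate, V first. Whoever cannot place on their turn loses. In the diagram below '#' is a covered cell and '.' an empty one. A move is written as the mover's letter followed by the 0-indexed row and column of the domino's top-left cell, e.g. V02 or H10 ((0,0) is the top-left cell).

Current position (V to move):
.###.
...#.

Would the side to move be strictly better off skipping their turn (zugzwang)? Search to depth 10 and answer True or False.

zugzwang(.###./...#., V) = False

p1 V@[.###./...#.]: V00[####./#..#.]+1* V04[.####/...##]-1
p2 H@[####./#..#.]: H11[####./####.]-1*
p3 V@[####./####.]: V04[#####/#####]+1*
p4 H@[#####/#####] terminal -1; root [.###./...#.] d10
if V skipped the turn, H would face:
~ p1 H@[.###./...#.]: H10[.###./##.#.]-1* H11[.###./.###.]-1
~ p2 V@[.###./##.#.]: V04[.####/##.##]+1*
~ p3 H@[.####/##.##] terminal -1; root [.###./...#.] d10
compare (V): move=+1 vs pass=+1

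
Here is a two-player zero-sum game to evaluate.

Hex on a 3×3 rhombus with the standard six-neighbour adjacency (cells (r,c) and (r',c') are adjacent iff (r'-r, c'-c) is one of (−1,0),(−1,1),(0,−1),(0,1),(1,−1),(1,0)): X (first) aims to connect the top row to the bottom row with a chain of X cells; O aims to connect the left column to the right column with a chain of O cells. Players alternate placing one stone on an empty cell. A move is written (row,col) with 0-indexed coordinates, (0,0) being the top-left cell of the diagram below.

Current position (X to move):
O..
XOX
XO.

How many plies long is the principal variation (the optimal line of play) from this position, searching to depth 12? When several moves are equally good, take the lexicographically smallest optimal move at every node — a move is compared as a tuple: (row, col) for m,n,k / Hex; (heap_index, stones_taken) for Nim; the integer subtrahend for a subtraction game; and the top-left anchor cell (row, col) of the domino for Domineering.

[O../XOX/XO.] X move#1: (0,1):+1/OX./XOX/XO.*, (0,2):+1/O.X/XOX/XO., (2,2):+1/O../XOX/XOX
[OX./XOX/XO.] end (terminal -1, O#2); searched O../XOX/XO. to 12

PV length from [O../XOX/XO.]: 1 ply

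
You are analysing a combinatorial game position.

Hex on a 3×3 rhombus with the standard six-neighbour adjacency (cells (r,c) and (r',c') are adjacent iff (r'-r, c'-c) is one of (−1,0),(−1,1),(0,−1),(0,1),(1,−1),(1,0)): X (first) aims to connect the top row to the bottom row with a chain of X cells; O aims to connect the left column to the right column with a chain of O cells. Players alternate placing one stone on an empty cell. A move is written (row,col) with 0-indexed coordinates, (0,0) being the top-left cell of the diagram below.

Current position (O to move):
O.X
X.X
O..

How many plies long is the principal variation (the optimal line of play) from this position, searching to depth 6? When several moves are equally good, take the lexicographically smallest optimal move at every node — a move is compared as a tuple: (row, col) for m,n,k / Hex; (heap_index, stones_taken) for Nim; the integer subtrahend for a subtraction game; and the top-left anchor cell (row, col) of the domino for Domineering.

p1 O@[O.X/X.X/O..]: (0,1)[OOX/X.X/O..]-1* (1,1)[O.X/XOX/O..]-1 (2,1)[O.X/X.X/OO.]-1 (2,2)[O.X/X.X/O.O]-1
p2 X@[OOX/X.X/O..]: (1,1)[OOX/XXX/O..]+1* (2,1)[OOX/X.X/OX.]+1 (2,2)[OOX/X.X/O.X]+1
p3 O@[OOX/XXX/O..]: (2,1)[OOX/XXX/OO.]-1* (2,2)[OOX/XXX/O.O]-1
p4 X@[OOX/XXX/OO.]: (2,2)[OOX/XXX/OOX]+1*
p5 O@[OOX/XXX/OOX] terminal -1; root [O.X/X.X/O..] d6

PV length from [O.X/X.X/O..]: 4 plies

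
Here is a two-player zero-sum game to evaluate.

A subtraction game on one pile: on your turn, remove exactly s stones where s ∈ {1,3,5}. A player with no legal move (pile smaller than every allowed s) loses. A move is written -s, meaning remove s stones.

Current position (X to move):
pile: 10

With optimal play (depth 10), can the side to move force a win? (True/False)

[10] X move#1: -1:-1/9*, -3:-1/7, -5:-1/5
[9] O move#2: -1:+1/8*, -3:+1/6, -5:+1/4
[8] X move#3: -1:-1/7*, -3:-1/5, -5:-1/3
[7] O move#4: -1:+1/6*, -3:+1/4, -5:+1/2
[6] X move#5: -1:-1/5*, -3:-1/3, -5:-1/1
[5] O move#6: -1:+1/4*, -3:+1/2, -5:+1/0
[4] X move#7: -1:-1/3*, -3:-1/1
[3] O move#8: -1:+1/2*, -3:+1/0
[2] X move#9: -1:-1/1*
[1] O move#10: -1:+1/0*
[0] end (terminal -1, X#11); searched 10 to 10

X winning at [10]: False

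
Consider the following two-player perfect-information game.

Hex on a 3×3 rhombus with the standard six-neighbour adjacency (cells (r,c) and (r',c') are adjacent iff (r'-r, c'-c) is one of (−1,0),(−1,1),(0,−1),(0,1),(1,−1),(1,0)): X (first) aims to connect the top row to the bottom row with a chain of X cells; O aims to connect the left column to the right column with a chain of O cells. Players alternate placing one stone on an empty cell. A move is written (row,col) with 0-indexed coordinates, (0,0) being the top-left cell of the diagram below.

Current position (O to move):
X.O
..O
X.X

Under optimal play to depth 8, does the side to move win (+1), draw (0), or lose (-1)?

p1 O@[X.O/..O/X.X]: (0,1)[XOO/..O/X.X]-1 (1,0)[X.O/O.O/X.X]+1* (1,1)[X.O/.OO/X.X]-1 (2,1)[X.O/..O/XOX]-1
p2 X@[X.O/O.O/X.X]: (0,1)[XXO/O.O/X.X]-1* (1,1)[X.O/OXO/X.X]-1 (2,1)[X.O/O.O/XXX]-1
p3 O@[XXO/O.O/X.X]: (1,1)[XXO/OOO/X.X]+1* (2,1)[XXO/O.O/XOX]-1
p4 X@[XXO/OOO/X.X] terminal -1; root [X.O/..O/X.X] d8

value(X.O/..O/X.X, O) = +1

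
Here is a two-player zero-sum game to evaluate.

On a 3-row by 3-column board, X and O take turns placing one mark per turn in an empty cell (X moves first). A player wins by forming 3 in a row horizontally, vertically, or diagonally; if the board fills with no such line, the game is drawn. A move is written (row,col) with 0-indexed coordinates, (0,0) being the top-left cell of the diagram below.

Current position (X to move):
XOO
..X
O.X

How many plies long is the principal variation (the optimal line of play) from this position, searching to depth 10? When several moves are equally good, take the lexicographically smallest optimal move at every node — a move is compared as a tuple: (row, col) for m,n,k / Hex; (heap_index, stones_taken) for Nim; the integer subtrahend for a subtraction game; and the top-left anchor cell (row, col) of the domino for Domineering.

[XOO/..X/O.X] X move#1: (1,0):-1/XOO/X.X/O.X, (1,1):+1/XOO/.XX/O.X*, (2,1):-1/XOO/..X/OXX
[XOO/.XX/O.X] end (terminal -1, O#2); searched XOO/..X/O.X to 10

PV length from [XOO/..X/O.X]: 1 ply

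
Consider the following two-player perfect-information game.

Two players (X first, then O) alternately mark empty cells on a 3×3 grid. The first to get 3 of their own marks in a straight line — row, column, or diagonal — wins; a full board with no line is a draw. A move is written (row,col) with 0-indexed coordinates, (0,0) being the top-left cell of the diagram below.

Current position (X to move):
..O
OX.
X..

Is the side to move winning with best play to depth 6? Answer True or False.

X winning at [..O/OX./X..]: True

ply 1, X at ..O/OX./X.. | (0,0)=+0→X.O/OX./X..; (0,1)=+0→.XO/OX./X..; (1,2)=+0→..O/OXX/X..; (2,1)=+1→..O/OX./XX.*; (2,2)=+1→..O/OX./X.X
ply 2, O at ..O/OX./XX. | (0,0)=-1→O.O/OX./XX.*; (0,1)=-1→.OO/OX./XX.; (1,2)=-1→..O/OXO/XX.; (2,2)=-1→..O/OX./XXO
ply 3, X at O.O/OX./XX. | (0,1)=+1→OXO/OX./XX.*; (1,2)=-1→O.O/OXX/XX.; (2,2)=+1→O.O/OX./XXX
ply 4: OXO/OX./XX. is terminal -1 (O); from ..O/OX./X.. depth 6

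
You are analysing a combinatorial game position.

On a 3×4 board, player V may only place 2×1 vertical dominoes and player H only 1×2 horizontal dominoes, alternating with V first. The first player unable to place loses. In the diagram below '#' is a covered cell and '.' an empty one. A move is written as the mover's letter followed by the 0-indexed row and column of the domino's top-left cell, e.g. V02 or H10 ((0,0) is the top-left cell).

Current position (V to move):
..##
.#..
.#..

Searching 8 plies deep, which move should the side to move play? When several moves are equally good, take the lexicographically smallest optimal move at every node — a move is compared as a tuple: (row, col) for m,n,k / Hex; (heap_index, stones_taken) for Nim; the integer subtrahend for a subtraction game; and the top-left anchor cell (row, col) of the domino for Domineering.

[..##/.#../.#..] V move#1: V00:-1/#.##/##../.#.., V10:-1/..##/##../##.., V12:+1/..##/.##./.##.*, V13:+1/..##/.#.#/.#.#
[..##/.##./.##.] H move#2: H00:-1/####/.##./.##.*
[####/.##./.##.] V move#3: V10:+1/####/###./###.*, V13:+1/####/.###/.###
[####/###./###.] end (terminal -1, H#4); searched ..##/.#../.#.. to 8

V's best at [..##/.#../.#..]: V12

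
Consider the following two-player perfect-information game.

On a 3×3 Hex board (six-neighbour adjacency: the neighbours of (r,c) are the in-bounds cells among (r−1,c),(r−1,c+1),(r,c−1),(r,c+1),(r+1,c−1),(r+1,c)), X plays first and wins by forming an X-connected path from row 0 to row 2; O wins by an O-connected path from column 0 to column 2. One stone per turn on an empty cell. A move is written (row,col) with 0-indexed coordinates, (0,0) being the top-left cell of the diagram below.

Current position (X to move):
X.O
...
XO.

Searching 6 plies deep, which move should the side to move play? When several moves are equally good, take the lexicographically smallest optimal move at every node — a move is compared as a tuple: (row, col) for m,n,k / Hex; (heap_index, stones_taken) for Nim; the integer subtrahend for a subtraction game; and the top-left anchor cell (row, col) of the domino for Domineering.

X's best at [X.O/.../XO.]: (0,1)

ply 1, X at X.O/.../XO. | (0,1)=+1→XXO/.../XO.*; (1,0)=+1→X.O/X../XO.; (1,1)=+1→X.O/.X./XO.; (1,2)=-1→X.O/..X/XO.; (2,2)=-1→X.O/.../XOX
ply 2, O at XXO/.../XO. | (1,0)=-1→XXO/O../XO.*; (1,1)=-1→XXO/.O./XO.; (1,2)=-1→XXO/..O/XO.; (2,2)=-1→XXO/.../XOO
ply 3, X at XXO/O../XO. | (1,1)=+1→XXO/OX./XO.*; (1,2)=-1→XXO/O.X/XO.; (2,2)=-1→XXO/O../XOX
ply 4: XXO/OX./XO. is terminal -1 (O); from X.O/.../XO. depth 6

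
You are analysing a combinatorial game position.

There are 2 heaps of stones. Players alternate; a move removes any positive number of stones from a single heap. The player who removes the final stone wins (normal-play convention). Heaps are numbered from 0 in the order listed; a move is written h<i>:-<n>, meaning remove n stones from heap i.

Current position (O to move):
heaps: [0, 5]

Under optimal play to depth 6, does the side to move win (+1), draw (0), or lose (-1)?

value((0,5), O) = +1

ply 1, O at (0,5) | h1:-1=-1→(0,4); h1:-2=-1→(0,3); h1:-3=-1→(0,2); h1:-4=-1→(0,1); h1:-5=+1→(0,0)*
ply 2: (0,0) is terminal -1 (X); from (0,5) depth 6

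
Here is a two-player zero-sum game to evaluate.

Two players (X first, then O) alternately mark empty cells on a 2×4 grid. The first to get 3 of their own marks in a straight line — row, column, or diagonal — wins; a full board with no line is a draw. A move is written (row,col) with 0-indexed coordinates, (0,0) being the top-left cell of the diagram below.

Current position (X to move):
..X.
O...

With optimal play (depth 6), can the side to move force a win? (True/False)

[..X./O...] X move#1: (0,0):+0/X.X./O..., (0,1):+1/.XX./O...*, (0,3):+0/..XX/O..., (1,1):+0/..X./OX.., (1,2):+0/..X./O.X., (1,3):+0/..X./O..X
[.XX./O...] O move#2: (0,0):-1/OXX./O...*, (0,3):-1/.XXO/O..., (1,1):-1/.XX./OO.., (1,2):-1/.XX./O.O., (1,3):-1/.XX./O..O
[OXX./O...] X move#3: (0,3):+1/OXXX/O...*, (1,1):+0/OXX./OX.., (1,2):+0/OXX./O.X., (1,3):+0/OXX./O..X
[OXXX/O...] end (terminal -1, O#4); searched ..X./O... to 6

X winning at [..X./O...]: True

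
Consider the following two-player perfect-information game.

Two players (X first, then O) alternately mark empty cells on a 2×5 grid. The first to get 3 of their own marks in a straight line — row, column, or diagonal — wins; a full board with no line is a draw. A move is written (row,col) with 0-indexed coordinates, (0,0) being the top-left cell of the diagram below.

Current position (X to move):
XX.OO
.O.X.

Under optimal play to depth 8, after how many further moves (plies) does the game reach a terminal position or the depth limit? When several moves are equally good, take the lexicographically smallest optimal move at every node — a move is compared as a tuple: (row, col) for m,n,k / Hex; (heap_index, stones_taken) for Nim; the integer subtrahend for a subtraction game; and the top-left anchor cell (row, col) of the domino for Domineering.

PV length from [XX.OO/.O.X.]: 1 ply

[XX.OO/.O.X.] X move#1: (0,2):+1/XXXOO/.O.X.*, (1,0):-1/XX.OO/XO.X., (1,2):-1/XX.OO/.OXX., (1,4):-1/XX.OO/.O.XX
[XXXOO/.O.X.] end (terminal -1, O#2); searched XX.OO/.O.X. to 8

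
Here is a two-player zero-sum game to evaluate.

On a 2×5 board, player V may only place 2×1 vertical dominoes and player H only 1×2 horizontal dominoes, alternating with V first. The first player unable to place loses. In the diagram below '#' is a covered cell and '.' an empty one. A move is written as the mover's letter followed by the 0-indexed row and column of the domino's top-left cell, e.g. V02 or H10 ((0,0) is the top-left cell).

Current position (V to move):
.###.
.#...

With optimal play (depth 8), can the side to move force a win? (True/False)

V winning at [.###./.#...]: True

ply 1, V at .###./.#... | V00=-1→####./##...; V04=+1→.####/.#..#*
ply 2, H at .####/.#..# | H12=-1→.####/.####*
ply 3, V at .####/.#### | V00=+1→#####/#####*
ply 4: #####/##### is terminal -1 (H); from .###./.#... depth 8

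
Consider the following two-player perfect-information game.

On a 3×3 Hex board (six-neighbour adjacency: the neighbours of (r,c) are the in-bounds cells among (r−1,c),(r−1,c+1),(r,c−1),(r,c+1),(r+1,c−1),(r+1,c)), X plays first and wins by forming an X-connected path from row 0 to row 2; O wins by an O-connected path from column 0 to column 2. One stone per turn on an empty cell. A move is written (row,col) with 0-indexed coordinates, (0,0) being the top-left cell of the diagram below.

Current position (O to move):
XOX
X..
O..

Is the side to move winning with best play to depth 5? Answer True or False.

ply 1, O at XOX/X../O.. | (1,1)=-1→XOX/XO./O..; (1,2)=+1→XOX/X.O/O..*; (2,1)=+1→XOX/X../OO.; (2,2)=-1→XOX/X../O.O
ply 2, X at XOX/X.O/O.. | (1,1)=-1→XOX/XXO/O..*; (2,1)=-1→XOX/X.O/OX.; (2,2)=-1→XOX/X.O/O.X
ply 3, O at XOX/XXO/O.. | (2,1)=+1→XOX/XXO/OO.*; (2,2)=-1→XOX/XXO/O.O
ply 4: XOX/XXO/OO. is terminal -1 (X); from XOX/X../O.. depth 5

O winning at [XOX/X../O..]: True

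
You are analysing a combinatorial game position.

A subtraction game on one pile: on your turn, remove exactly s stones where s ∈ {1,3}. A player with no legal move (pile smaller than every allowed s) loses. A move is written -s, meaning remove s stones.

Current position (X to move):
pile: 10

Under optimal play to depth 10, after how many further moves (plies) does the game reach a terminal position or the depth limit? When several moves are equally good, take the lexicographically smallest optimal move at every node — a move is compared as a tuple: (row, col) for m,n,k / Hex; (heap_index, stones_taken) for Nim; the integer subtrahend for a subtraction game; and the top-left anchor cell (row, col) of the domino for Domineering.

PV length from [10]: 10 plies

ply 1, X at 10 | -1=-1→9*; -3=-1→7
ply 2, O at 9 | -1=+1→8*; -3=+1→6
ply 3, X at 8 | -1=-1→7*; -3=-1→5
ply 4, O at 7 | -1=+1→6*; -3=+1→4
ply 5, X at 6 | -1=-1→5*; -3=-1→3
ply 6, O at 5 | -1=+1→4*; -3=+1→2
ply 7, X at 4 | -1=-1→3*; -3=-1→1
ply 8, O at 3 | -1=+1→2*; -3=+1→0
ply 9, X at 2 | -1=-1→1*
ply 10, O at 1 | -1=+1→0*
ply 11: 0 is terminal -1 (X); from 10 depth 10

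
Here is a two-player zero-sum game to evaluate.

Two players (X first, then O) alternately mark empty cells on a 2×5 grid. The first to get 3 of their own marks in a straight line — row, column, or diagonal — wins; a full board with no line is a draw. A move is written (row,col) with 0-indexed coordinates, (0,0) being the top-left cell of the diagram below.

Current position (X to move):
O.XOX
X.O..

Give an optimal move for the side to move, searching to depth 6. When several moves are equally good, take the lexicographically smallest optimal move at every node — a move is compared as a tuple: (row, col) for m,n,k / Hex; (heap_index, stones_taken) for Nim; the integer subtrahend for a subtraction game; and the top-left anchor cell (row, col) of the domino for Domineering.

X's best at [O.XOX/X.O..]: (1,1)

p1 X@[O.XOX/X.O..]: (0,1)[OXXOX/X.O..]-1 (1,1)[O.XOX/XXO..]+0* (1,3)[O.XOX/X.OX.]+0 (1,4)[O.XOX/X.O.X]+0
p2 O@[O.XOX/XXO..]: (0,1)[OOXOX/XXO..]+0* (1,3)[O.XOX/XXOO.]+0 (1,4)[O.XOX/XXO.O]+0
p3 X@[OOXOX/XXO..]: (1,3)[OOXOX/XXOX.]+0* (1,4)[OOXOX/XXO.X]+0
p4 O@[OOXOX/XXOX.]: (1,4)[OOXOX/XXOXO]+0*
p5 X@[OOXOX/XXOXO] terminal +0; root [O.XOX/X.O..] d6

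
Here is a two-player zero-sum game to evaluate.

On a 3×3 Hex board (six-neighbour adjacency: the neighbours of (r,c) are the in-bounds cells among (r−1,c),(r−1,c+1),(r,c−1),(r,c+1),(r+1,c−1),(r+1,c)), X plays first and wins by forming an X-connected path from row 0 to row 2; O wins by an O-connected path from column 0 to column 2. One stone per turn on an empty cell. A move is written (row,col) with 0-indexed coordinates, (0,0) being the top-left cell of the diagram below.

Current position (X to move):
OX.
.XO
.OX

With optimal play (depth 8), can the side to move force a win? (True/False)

X winning at [OX./.XO/.OX]: True

ply 1, X at OX./.XO/.OX | (0,2)=-1→OXX/.XO/.OX; (1,0)=-1→OX./XXO/.OX; (2,0)=+1→OX./.XO/XOX*
ply 2: OX./.XO/XOX is terminal -1 (O); from OX./.XO/.OX depth 8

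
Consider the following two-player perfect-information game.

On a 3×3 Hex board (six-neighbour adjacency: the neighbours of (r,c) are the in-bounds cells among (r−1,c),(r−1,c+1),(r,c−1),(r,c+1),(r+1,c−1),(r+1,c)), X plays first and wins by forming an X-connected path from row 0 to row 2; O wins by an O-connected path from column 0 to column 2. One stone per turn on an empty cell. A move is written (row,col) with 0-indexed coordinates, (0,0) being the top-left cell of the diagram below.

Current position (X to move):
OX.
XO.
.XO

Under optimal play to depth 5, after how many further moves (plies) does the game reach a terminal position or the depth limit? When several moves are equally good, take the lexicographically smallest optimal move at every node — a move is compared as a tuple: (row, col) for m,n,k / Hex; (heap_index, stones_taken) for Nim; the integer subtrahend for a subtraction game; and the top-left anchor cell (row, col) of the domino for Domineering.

PV length from [OX./XO./.XO]: 3 plies

p1 X@[OX./XO./.XO]: (0,2)[OXX/XO./.XO]+1* (1,2)[OX./XOX/.XO]+1 (2,0)[OX./XO./XXO]+1
p2 O@[OXX/XO./.XO]: (1,2)[OXX/XOO/.XO]-1* (2,0)[OXX/XO./OXO]-1
p3 X@[OXX/XOO/.XO]: (2,0)[OXX/XOO/XXO]+1*
p4 O@[OXX/XOO/XXO] terminal -1; root [OX./XO./.XO] d5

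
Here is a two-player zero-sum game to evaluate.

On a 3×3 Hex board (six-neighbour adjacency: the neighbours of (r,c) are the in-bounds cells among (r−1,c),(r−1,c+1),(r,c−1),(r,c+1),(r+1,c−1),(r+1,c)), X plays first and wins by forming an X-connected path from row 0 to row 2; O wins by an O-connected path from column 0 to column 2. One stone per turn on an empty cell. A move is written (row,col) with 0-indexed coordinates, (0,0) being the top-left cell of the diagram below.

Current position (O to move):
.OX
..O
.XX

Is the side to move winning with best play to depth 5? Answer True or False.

ply 1, O at .OX/..O/.XX | (0,0)=-1→OOX/..O/.XX; (1,0)=-1→.OX/O.O/.XX; (1,1)=+1→.OX/.OO/.XX*; (2,0)=-1→.OX/..O/OXX
ply 2, X at .OX/.OO/.XX | (0,0)=-1→XOX/.OO/.XX*; (1,0)=-1→.OX/XOO/.XX; (2,0)=-1→.OX/.OO/XXX
ply 3, O at XOX/.OO/.XX | (1,0)=+1→XOX/OOO/.XX*; (2,0)=+1→XOX/.OO/OXX
ply 4: XOX/OOO/.XX is terminal -1 (X); from .OX/..O/.XX depth 5

O winning at [.OX/..O/.XX]: True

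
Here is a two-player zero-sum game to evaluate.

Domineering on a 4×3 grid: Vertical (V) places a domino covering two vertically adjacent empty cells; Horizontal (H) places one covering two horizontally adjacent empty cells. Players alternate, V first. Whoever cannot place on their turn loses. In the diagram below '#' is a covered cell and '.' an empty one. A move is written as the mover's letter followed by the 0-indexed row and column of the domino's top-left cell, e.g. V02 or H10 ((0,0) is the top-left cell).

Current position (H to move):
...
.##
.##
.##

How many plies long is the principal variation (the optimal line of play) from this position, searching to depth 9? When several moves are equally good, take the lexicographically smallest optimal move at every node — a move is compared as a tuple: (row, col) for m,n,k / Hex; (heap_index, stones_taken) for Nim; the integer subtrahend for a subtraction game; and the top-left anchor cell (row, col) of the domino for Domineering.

p1 H@[.../.##/.##/.##]: H00[##./.##/.##/.##]-1* H01[.##/.##/.##/.##]-1
p2 V@[##./.##/.##/.##]: V10[##./###/###/.##]+1* V20[##./.##/###/###]+1
p3 H@[##./###/###/.##] terminal -1; root [.../.##/.##/.##] d9

PV length from [.../.##/.##/.##]: 2 plies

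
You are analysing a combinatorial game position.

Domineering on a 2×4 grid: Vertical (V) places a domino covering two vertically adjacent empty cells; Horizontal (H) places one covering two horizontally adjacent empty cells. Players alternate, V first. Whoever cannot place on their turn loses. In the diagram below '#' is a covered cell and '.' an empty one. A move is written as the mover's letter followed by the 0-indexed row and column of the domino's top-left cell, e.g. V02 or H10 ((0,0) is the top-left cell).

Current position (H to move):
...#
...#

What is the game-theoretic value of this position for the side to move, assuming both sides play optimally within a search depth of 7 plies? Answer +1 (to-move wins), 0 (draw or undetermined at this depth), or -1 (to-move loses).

value(...#/...#, H) = +1

[...#/...#] H move#1: H00:+1/##.#/...#*, H01:+1/.###/...#, H10:+1/...#/##.#, H11:+1/...#/.###
[##.#/...#] V move#2: V02:-1/####/..##*
[####/..##] H move#3: H10:+1/####/####*
[####/####] end (terminal -1, V#4); searched ...#/...# to 7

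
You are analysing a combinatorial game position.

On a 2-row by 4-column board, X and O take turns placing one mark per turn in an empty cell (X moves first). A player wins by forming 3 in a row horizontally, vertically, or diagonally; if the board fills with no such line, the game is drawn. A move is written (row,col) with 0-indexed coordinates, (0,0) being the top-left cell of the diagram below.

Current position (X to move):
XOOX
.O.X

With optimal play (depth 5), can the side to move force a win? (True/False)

X winning at [XOOX/.O.X]: False

p1 X@[XOOX/.O.X]: (1,0)[XOOX/XO.X]+0* (1,2)[XOOX/.OXX]+0
p2 O@[XOOX/XO.X]: (1,2)[XOOX/XOOX]+0*
p3 X@[XOOX/XOOX] terminal +0; root [XOOX/.O.X] d5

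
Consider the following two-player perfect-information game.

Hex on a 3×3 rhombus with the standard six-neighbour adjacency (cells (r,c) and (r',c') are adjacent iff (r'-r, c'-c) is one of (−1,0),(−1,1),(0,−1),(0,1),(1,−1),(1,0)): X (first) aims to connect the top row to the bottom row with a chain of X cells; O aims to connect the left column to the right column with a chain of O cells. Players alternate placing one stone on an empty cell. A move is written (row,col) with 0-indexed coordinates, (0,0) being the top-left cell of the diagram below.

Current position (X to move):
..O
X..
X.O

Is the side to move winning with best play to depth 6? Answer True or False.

X winning at [..O/X../X.O]: True

p1 X@[..O/X../X.O]: (0,0)[X.O/X../X.O]+1* (0,1)[.XO/X../X.O]+1 (1,1)[..O/XX./X.O]+1 (1,2)[..O/X.X/X.O]+1 (2,1)[..O/X../XXO]+1
p2 O@[X.O/X../X.O] terminal -1; root [..O/X../X.O] d6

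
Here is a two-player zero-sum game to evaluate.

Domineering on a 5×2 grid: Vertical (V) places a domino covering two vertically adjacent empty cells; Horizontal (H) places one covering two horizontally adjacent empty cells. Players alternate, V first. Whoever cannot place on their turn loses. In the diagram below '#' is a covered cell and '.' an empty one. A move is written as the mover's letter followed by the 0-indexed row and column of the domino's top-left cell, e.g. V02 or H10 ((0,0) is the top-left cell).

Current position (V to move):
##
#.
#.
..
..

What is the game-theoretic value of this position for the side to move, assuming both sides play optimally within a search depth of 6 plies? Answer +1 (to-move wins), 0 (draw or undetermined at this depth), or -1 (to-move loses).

p1 V@[##/#./#./../..]: V11[##/##/##/../..]-1 V21[##/#./##/.#/..]-1 V30[##/#./#./#./#.]+1* V31[##/#./#./.#/.#]+1
p2 H@[##/#./#./#./#.] terminal -1; root [##/#./#./../..] d6

value(##/#./#./../.., V) = +1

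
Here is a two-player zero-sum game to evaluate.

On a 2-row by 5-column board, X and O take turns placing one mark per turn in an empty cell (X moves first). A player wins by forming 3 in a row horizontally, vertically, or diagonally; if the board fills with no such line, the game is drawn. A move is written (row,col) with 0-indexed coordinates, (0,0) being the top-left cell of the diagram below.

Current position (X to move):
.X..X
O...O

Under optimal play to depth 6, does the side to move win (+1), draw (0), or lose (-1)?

value(.X..X/O...O, X) = +1

p1 X@[.X..X/O...O]: (0,0)[XX..X/O...O]+0 (0,2)[.XX.X/O...O]+1* (0,3)[.X.XX/O...O]+0 (1,1)[.X..X/OX..O]+0 (1,2)[.X..X/O.X.O]+0 (1,3)[.X..X/O..XO]+0
p2 O@[.XX.X/O...O]: (0,0)[OXX.X/O...O]-1* (0,3)[.XXOX/O...O]-1 (1,1)[.XX.X/OO..O]-1 (1,2)[.XX.X/O.O.O]-1 (1,3)[.XX.X/O..OO]-1
p3 X@[OXX.X/O...O]: (0,3)[OXXXX/O...O]+1* (1,1)[OXX.X/OX..O]+0 (1,2)[OXX.X/O.X.O]+0 (1,3)[OXX.X/O..XO]+0
p4 O@[OXXXX/O...O] terminal -1; root [.X..X/O...O] d6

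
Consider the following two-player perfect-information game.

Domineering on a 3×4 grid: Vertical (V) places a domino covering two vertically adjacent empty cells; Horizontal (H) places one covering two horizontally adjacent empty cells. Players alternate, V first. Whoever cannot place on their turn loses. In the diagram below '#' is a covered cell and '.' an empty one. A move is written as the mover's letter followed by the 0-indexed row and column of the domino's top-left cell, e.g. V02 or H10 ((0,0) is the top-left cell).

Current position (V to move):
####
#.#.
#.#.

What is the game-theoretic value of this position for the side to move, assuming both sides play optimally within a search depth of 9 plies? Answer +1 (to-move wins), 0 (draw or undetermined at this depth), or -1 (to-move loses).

value(####/#.#./#.#., V) = +1

[####/#.#./#.#.] V move#1: V11:+1/####/###./###.*, V13:+1/####/#.##/#.##
[####/###./###.] end (terminal -1, H#2); searched ####/#.#./#.#. to 9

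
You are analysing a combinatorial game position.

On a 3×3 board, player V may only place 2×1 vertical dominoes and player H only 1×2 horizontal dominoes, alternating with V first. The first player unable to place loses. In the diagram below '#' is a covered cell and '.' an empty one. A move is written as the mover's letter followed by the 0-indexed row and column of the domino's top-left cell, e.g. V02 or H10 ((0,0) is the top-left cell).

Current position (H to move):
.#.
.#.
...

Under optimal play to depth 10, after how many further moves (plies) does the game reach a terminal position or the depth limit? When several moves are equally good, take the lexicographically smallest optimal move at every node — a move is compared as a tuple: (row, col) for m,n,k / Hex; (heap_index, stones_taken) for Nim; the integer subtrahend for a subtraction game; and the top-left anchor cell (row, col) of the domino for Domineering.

PV length from [.#./.#./...]: 2 plies

[.#./.#./...] H move#1: H20:-1/.#./.#./##.*, H21:-1/.#./.#./.##
[.#./.#./##.] V move#2: V00:+1/##./##./##.*, V02:+1/.##/.##/##., V12:+1/.#./.##/###
[##./##./##.] end (terminal -1, H#3); searched .#./.#./... to 10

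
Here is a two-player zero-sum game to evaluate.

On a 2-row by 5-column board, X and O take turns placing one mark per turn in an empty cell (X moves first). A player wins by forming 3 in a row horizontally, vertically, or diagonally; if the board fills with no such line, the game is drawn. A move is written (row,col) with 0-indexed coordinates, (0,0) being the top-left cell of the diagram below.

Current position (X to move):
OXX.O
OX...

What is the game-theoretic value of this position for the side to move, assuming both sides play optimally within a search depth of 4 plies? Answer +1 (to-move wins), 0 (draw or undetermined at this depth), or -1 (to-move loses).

value(OXX.O/OX..., X) = +1

[OXX.O/OX...] X move#1: (0,3):+1/OXXXO/OX...*, (1,2):+1/OXX.O/OXX.., (1,3):+1/OXX.O/OX.X., (1,4):+0/OXX.O/OX..X
[OXXXO/OX...] end (terminal -1, O#2); searched OXX.O/OX... to 4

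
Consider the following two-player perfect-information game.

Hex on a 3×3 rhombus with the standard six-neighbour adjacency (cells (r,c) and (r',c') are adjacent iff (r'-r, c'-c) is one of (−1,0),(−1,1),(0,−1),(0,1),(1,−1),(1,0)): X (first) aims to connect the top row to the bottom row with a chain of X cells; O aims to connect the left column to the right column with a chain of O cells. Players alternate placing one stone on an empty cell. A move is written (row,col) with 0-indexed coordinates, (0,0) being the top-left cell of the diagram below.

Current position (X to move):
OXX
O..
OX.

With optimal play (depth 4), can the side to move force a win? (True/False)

X winning at [OXX/O../OX.]: True

[OXX/O../OX.] X move#1: (1,1):+1/OXX/OX./OX.*, (1,2):+1/OXX/O.X/OX., (2,2):+1/OXX/O../OXX
[OXX/OX./OX.] end (terminal -1, O#2); searched OXX/O../OX. to 4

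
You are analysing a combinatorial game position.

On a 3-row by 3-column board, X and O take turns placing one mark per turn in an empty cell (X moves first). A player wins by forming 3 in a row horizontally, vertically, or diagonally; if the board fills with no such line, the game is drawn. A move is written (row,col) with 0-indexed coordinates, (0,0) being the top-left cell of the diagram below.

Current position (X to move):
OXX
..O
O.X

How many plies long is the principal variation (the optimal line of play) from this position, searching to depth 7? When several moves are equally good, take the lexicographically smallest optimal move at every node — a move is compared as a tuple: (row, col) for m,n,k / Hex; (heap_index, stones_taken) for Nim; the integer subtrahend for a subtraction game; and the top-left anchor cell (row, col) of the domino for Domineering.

PV length from [OXX/..O/O.X]: 3 plies

[OXX/..O/O.X] X move#1: (1,0):+0/OXX/X.O/O.X*, (1,1):-1/OXX/.XO/O.X, (2,1):-1/OXX/..O/OXX
[OXX/X.O/O.X] O move#2: (1,1):+0/OXX/XOO/O.X*, (2,1):+0/OXX/X.O/OOX
[OXX/XOO/O.X] X move#3: (2,1):+0/OXX/XOO/OXX*
[OXX/XOO/OXX] end (terminal +0, O#4); searched OXX/..O/O.X to 7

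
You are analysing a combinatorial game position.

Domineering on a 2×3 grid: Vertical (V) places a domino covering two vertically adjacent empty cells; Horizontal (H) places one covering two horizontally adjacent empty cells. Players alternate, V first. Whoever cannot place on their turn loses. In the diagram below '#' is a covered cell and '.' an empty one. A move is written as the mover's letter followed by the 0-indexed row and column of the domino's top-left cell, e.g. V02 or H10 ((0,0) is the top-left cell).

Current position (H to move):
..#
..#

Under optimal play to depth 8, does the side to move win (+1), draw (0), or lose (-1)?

[..#/..#] H move#1: H00:+1/###/..#*, H10:+1/..#/###
[###/..#] end (terminal -1, V#2); searched ..#/..# to 8

value(..#/..#, H) = +1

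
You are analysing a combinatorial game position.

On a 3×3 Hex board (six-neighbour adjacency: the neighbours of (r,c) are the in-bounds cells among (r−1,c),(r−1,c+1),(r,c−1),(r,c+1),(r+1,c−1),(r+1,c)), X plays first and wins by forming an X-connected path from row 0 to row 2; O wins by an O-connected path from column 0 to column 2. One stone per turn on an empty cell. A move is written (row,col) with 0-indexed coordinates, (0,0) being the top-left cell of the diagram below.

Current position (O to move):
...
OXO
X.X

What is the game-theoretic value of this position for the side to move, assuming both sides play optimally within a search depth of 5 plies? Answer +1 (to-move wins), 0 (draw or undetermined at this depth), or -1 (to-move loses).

value(.../OXO/X.X, O) = -1

ply 1, O at .../OXO/X.X | (0,0)=-1→O../OXO/X.X*; (0,1)=-1→.O./OXO/X.X; (0,2)=-1→..O/OXO/X.X; (2,1)=-1→.../OXO/XOX
ply 2, X at O../OXO/X.X | (0,1)=+1→OX./OXO/X.X*; (0,2)=+1→O.X/OXO/X.X; (2,1)=+1→O../OXO/XXX
ply 3: OX./OXO/X.X is terminal -1 (O); from .../OXO/X.X depth 5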